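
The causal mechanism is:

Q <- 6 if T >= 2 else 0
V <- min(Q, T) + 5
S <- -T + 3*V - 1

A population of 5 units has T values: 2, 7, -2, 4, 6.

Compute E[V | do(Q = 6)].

The intervention sets Q=6 in all 5 units regardless of T. Recomputing V per unit gives 7, 11, 3, 9, 11; average 8.2.

8.2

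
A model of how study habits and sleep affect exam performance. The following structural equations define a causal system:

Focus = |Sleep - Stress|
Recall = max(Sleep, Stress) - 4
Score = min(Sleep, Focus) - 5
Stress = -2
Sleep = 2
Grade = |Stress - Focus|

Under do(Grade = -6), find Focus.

4

do(Grade=-6) replaces the equation Grade = |Stress - Focus| with the constant Grade = -6.
Focus is not downstream of the intervention, so its value is determined by the original equations.
Focus = |Sleep - Stress|  [with Sleep=2, Stress=-2]  = 4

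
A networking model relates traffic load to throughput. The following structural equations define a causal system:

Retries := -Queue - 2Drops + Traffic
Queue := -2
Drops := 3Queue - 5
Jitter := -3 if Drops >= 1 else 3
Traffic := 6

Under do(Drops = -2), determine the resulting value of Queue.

-2

Under do(Drops=-2), the mechanism Drops := 3Queue - 5 is discarded; Drops is fixed at -2.
Since Queue is not a descendant of the intervened variable, it is unaffected.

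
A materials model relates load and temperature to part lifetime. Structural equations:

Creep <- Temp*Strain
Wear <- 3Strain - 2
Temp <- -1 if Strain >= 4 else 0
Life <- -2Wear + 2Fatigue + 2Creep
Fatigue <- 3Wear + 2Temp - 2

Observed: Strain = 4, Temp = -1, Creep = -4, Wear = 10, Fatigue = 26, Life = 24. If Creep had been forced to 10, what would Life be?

52

The intervention breaks the incoming arrows to Creep: Creep <- Temp*Strain no longer applies, and Creep = 10.
Temp = -1 if Strain >= 4 else 0  [with Strain=4]  = -1
Wear = 3Strain - 2  [with Strain=4]  = 10
Fatigue = 3Wear + 2Temp - 2  [with Wear=10, Temp=-1]  = 26
Life = -2Wear + 2Fatigue + 2Creep  [with Wear=10, Fatigue=26, Creep=10]  = 52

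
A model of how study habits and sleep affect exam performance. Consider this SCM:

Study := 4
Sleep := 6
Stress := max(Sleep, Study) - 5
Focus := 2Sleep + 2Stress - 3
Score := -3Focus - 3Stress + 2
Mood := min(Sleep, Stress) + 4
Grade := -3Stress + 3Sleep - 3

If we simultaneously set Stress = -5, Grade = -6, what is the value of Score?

Setting Stress = -5, Grade = -6 by intervention discards those variables' equations.
Focus = 2Sleep + 2Stress - 3  [with Sleep=6, Stress=-5]  = -1
Score = -3Focus - 3Stress + 2  [with Focus=-1, Stress=-5]  = 20

20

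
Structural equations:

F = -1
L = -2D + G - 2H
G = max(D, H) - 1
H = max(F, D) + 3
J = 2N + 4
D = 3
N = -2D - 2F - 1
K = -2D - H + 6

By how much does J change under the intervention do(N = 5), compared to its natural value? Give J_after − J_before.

Intervening sets N = 5 and removes its equation (N = -2D - 2F - 1).
J = 2N + 4  [with N=5]  = 14
Without intervention: N = -2D - 2F - 1  [with D=3, F=-1]  = -5; J = 2N + 4  [with N=-5]  = -6.
Change = 14 − (-6) = 20.

20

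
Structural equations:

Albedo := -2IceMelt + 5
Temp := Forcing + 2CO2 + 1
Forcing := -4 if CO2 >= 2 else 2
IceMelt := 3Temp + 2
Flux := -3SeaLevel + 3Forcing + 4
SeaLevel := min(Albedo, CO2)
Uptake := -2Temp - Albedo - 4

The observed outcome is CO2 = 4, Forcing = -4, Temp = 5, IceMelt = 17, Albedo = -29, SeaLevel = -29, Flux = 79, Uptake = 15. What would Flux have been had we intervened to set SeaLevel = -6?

Intervening sets SeaLevel = -6 and removes its equation (SeaLevel := min(Albedo, CO2)).
Forcing = -4 if CO2 >= 2 else 2  [with CO2=4]  = -4
Flux = -3SeaLevel + 3Forcing + 4  [with SeaLevel=-6, Forcing=-4]  = 10

10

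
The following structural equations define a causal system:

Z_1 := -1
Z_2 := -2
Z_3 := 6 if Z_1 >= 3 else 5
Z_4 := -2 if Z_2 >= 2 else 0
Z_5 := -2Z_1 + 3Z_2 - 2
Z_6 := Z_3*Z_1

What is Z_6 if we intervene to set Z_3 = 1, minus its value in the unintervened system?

The intervention breaks the incoming arrows to Z_3: Z_3 := 6 if Z_1 >= 3 else 5 no longer applies, and Z_3 = 1.
Z_6 = Z_3*Z_1  [with Z_3=1, Z_1=-1]  = -1
Without intervention: Z_3 = 6 if Z_1 >= 3 else 5  [with Z_1=-1]  = 5; Z_6 = Z_3*Z_1  [with Z_3=5, Z_1=-1]  = -5.
Change = -1 − (-5) = 4.

4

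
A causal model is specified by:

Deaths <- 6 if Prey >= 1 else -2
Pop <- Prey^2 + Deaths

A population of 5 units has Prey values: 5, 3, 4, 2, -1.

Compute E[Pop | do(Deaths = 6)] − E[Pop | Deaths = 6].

-2.5

Under do(Deaths=6), Deaths's equation is replaced by Deaths=6 for every unit. Per-unit Pop: 31, 15, 22, 10, 7. Mean = 17.
Observing Deaths=6 restricts to units where Deaths's equation naturally yields 6: Prey ∈ {5, 3, 4, 2}. In that subpopulation Pop = 31, 15, 22, 10, mean 19.5.
Difference = 17 − 19.5 = -2.5.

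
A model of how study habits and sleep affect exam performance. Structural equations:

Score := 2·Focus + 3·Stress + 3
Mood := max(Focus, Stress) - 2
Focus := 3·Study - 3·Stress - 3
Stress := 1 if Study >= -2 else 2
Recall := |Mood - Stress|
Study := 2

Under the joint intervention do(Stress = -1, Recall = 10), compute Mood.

Setting Stress = -1, Recall = 10 by intervention discards those variables' equations.
Focus = 3·Study - 3·Stress - 3  [with Study=2, Stress=-1]  = 6
Mood = max(Focus, Stress) - 2  [with Focus=6, Stress=-1]  = 4

4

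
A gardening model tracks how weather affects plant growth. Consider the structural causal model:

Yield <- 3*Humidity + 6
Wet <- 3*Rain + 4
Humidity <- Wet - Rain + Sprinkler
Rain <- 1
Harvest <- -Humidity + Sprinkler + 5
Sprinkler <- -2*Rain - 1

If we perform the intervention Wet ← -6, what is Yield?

-24

do(Wet=-6) replaces the equation Wet <- 3*Rain + 4 with the constant Wet = -6.
Sprinkler = -2*Rain - 1  [with Rain=1]  = -3
Humidity = Wet - Rain + Sprinkler  [with Wet=-6, Rain=1, Sprinkler=-3]  = -10
Yield = 3*Humidity + 6  [with Humidity=-10]  = -24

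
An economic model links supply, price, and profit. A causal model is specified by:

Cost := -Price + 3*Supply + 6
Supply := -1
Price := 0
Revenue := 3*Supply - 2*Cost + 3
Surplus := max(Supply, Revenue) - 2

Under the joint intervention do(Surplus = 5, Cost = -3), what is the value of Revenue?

Under do(Surplus = 5, Cost = -3), each intervened variable's structural equation is replaced by its fixed value.
Revenue = 3*Supply - 2*Cost + 3  [with Supply=-1, Cost=-3]  = 6

6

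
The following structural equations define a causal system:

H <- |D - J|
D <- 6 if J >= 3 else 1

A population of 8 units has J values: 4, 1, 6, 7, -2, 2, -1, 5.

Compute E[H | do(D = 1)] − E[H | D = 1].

The intervention sets D=1 in all 8 units regardless of J. Recomputing H per unit gives 3, 0, 5, 6, 3, 1, 2, 4; average 3.
Conditioning on D=1 selects the 4 unit(s) with J ∈ {1, -2, 2, -1}. Their H values: 0, 3, 1, 2. Mean = 1.5.
Difference = 3 − 1.5 = 1.5.

1.5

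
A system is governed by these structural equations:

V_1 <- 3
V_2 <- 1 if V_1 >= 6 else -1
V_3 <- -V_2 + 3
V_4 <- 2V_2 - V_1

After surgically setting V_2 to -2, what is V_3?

The intervention breaks the incoming arrows to V_2: V_2 <- 1 if V_1 >= 6 else -1 no longer applies, and V_2 = -2.
V_3 = -V_2 + 3  [with V_2=-2]  = 5

5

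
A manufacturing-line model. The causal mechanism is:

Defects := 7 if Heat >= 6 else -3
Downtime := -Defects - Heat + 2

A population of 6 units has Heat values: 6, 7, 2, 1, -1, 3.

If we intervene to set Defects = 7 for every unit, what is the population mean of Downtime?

-8

Every unit gets Defects=7 under the intervention. Downtime values become -11, -12, -7, -6, -4, -8; E[Downtime|do(Defects=7)] = -8.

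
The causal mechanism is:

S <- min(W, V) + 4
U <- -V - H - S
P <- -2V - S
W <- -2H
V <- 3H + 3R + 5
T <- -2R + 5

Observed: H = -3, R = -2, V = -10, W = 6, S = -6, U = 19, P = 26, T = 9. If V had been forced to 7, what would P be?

The intervention breaks the incoming arrows to V: V <- 3H + 3R + 5 no longer applies, and V = 7.
W = -2H  [with H=-3]  = 6
S = min(W, V) + 4  [with W=6, V=7]  = 10
P = -2V - S  [with V=7, S=10]  = -24

-24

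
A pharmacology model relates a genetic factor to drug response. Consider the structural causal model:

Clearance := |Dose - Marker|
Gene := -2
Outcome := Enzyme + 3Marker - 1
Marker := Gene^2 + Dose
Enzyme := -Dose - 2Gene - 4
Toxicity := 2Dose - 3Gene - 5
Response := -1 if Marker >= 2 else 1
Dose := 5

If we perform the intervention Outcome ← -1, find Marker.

The intervention breaks the incoming arrows to Outcome: Outcome := Enzyme + 3Marker - 1 no longer applies, and Outcome = -1.
Since Marker is not a descendant of the intervened variable, it is unaffected.
Marker = Gene^2 + Dose  [with Gene=-2, Dose=5]  = 9

9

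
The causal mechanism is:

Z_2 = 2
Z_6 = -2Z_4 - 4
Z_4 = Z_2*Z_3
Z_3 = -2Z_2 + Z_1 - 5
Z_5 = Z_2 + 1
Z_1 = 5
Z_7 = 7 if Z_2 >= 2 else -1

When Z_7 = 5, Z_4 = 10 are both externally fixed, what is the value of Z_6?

Setting Z_7 = 5, Z_4 = 10 by intervention discards those variables' equations.
Z_6 = -2Z_4 - 4  [with Z_4=10]  = -24

-24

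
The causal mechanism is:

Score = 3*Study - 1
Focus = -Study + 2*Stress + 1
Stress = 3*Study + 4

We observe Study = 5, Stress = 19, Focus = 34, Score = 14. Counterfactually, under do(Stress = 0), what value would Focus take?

The intervention breaks the incoming arrows to Stress: Stress = 3*Study + 4 no longer applies, and Stress = 0.
Focus = -Study + 2*Stress + 1  [with Study=5, Stress=0]  = -4

-4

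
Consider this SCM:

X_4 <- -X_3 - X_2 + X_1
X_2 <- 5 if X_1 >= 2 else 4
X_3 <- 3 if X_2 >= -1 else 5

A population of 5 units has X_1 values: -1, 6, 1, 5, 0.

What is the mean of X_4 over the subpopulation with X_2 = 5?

-2.5

E[X_4|X_2=5] averages over only the 2 units with X_2=5 (X_1 = 6, 5): X_4 = -2, -3, mean -2.5.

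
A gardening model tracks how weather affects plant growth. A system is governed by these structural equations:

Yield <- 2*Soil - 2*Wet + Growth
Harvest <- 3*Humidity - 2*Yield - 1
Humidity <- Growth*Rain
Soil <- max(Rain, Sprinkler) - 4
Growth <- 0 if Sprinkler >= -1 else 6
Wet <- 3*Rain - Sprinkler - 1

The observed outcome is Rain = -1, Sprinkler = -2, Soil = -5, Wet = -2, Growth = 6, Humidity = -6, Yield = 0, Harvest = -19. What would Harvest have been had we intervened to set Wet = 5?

do(Wet=5) replaces the equation Wet <- 3*Rain - Sprinkler - 1 with the constant Wet = 5.
Soil = max(Rain, Sprinkler) - 4  [with Rain=-1, Sprinkler=-2]  = -5
Growth = 0 if Sprinkler >= -1 else 6  [with Sprinkler=-2]  = 6
Humidity = Growth*Rain  [with Growth=6, Rain=-1]  = -6
Yield = 2*Soil - 2*Wet + Growth  [with Soil=-5, Wet=5, Growth=6]  = -14
Harvest = 3*Humidity - 2*Yield - 1  [with Humidity=-6, Yield=-14]  = 9

9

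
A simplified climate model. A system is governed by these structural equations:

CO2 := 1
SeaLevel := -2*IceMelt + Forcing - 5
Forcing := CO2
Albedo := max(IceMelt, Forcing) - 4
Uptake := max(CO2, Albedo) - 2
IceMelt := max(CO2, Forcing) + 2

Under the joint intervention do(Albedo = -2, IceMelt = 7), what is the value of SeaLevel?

The joint intervention fixes Albedo = -2, IceMelt = 7, removing each variable's own equation.
Forcing = CO2  [with CO2=1]  = 1
SeaLevel = -2*IceMelt + Forcing - 5  [with IceMelt=7, Forcing=1]  = -18

-18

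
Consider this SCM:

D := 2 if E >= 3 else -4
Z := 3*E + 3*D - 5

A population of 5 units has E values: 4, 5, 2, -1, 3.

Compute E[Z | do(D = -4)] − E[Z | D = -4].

6.3

Under do(D=-4), D's equation is replaced by D=-4 for every unit. Per-unit Z: -5, -2, -11, -20, -8. Mean = -9.2.
Conditioning on D=-4 selects the 2 unit(s) with E ∈ {2, -1}. Their Z values: -11, -20. Mean = -15.5.
Difference = -9.2 − (-15.5) = 6.3.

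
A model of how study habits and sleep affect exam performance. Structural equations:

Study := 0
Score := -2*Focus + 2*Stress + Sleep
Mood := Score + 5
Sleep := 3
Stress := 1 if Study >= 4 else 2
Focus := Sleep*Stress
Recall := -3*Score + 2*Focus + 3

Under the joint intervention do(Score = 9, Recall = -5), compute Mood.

14

Under do(Score = 9, Recall = -5), each intervened variable's structural equation is replaced by its fixed value.
Mood = Score + 5  [with Score=9]  = 14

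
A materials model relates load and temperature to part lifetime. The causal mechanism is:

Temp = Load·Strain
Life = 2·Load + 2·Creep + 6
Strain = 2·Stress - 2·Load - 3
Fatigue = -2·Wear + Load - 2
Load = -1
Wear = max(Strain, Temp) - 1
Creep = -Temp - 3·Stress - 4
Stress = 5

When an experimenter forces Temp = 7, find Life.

-48

do(Temp=7) replaces the equation Temp = Load·Strain with the constant Temp = 7.
Creep = -Temp - 3·Stress - 4  [with Temp=7, Stress=5]  = -26
Life = 2·Load + 2·Creep + 6  [with Load=-1, Creep=-26]  = -48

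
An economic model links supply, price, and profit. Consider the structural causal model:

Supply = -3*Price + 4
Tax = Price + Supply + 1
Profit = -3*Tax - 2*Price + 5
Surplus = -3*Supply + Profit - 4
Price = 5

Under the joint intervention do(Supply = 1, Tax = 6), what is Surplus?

-30

Under do(Supply = 1, Tax = 6), each intervened variable's structural equation is replaced by its fixed value.
Profit = -3*Tax - 2*Price + 5  [with Tax=6, Price=5]  = -23
Surplus = -3*Supply + Profit - 4  [with Supply=1, Profit=-23]  = -30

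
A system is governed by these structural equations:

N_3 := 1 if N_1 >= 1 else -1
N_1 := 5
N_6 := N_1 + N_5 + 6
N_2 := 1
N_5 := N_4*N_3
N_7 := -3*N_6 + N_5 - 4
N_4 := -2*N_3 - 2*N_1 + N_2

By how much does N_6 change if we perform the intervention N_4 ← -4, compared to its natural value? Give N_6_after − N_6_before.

Under do(N_4=-4), the mechanism N_4 := -2*N_3 - 2*N_1 + N_2 is discarded; N_4 is fixed at -4.
N_3 = 1 if N_1 >= 1 else -1  [with N_1=5]  = 1
N_5 = N_4*N_3  [with N_4=-4, N_3=1]  = -4
N_6 = N_1 + N_5 + 6  [with N_1=5, N_5=-4]  = 7
Without intervention: N_3 = 1 if N_1 >= 1 else -1  [with N_1=5]  = 1; N_4 = -2*N_3 - 2*N_1 + N_2  [with N_3=1, N_1=5, N_2=1]  = -11; N_5 = N_4*N_3  [with N_4=-11, N_3=1]  = -11; N_6 = N_1 + N_5 + 6  [with N_1=5, N_5=-11]  = 0.
Change = 7 − 0 = 7.

7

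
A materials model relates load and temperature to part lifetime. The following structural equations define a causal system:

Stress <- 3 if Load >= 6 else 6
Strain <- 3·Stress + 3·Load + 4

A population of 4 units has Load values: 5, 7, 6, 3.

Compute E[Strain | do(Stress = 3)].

28.75

Under do(Stress=3), Stress's equation is replaced by Stress=3 for every unit. Per-unit Strain: 28, 34, 31, 22. Mean = 28.75.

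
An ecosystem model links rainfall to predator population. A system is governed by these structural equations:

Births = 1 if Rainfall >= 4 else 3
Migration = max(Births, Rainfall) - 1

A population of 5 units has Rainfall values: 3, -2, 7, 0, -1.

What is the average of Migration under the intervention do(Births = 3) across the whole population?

2.8

The intervention sets Births=3 in all 5 units regardless of Rainfall. Recomputing Migration per unit gives 2, 2, 6, 2, 2; average 2.8.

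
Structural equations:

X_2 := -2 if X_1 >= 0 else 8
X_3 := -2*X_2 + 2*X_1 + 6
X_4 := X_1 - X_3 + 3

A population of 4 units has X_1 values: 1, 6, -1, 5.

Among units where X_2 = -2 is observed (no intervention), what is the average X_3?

18

Conditioning on X_2=-2 selects the 3 unit(s) with X_1 ∈ {1, 6, 5}. Their X_3 values: 12, 22, 20. Mean = 18.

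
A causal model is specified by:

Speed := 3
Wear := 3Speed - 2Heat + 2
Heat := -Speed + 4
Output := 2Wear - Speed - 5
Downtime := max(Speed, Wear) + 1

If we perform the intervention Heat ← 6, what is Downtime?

4

do(Heat=6) replaces the equation Heat := -Speed + 4 with the constant Heat = 6.
Wear = 3Speed - 2Heat + 2  [with Speed=3, Heat=6]  = -1
Downtime = max(Speed, Wear) + 1  [with Speed=3, Wear=-1]  = 4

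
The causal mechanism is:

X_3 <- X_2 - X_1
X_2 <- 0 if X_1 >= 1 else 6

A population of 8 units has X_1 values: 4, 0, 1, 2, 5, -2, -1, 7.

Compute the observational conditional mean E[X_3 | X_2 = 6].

Conditioning on X_2=6 selects the 3 unit(s) with X_1 ∈ {0, -2, -1}. Their X_3 values: 6, 8, 7. Mean = 7.

7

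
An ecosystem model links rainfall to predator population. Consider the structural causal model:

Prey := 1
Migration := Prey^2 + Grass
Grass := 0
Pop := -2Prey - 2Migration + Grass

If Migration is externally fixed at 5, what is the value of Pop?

-12

The intervention breaks the incoming arrows to Migration: Migration := Prey^2 + Grass no longer applies, and Migration = 5.
Pop = -2Prey - 2Migration + Grass  [with Prey=1, Migration=5, Grass=0]  = -12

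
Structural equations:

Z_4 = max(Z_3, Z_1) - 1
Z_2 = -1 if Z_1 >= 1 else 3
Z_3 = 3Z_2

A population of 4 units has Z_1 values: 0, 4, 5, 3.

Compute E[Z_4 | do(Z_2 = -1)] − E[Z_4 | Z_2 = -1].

Every unit gets Z_2=-1 under the intervention. Z_4 values become -1, 3, 4, 2; E[Z_4|do(Z_2=-1)] = 2.
Conditioning on Z_2=-1 selects the 3 unit(s) with Z_1 ∈ {4, 5, 3}. Their Z_4 values: 3, 4, 2. Mean = 3.
Difference = 2 − 3 = -1.

-1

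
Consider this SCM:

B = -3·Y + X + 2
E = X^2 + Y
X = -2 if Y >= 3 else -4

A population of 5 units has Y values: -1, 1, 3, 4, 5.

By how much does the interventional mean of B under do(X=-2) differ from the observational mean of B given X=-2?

Every unit gets X=-2 under the intervention. B values become 3, -3, -9, -12, -15; E[B|do(X=-2)] = -7.2.
Observing X=-2 restricts to units where X's equation naturally yields -2: Y ∈ {3, 4, 5}. In that subpopulation B = -9, -12, -15, mean -12.
Difference = -7.2 − (-12) = 4.8.

4.8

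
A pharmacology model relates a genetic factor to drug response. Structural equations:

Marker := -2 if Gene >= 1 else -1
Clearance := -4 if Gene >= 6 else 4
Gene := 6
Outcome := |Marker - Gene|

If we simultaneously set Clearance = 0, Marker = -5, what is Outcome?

The joint intervention fixes Clearance = 0, Marker = -5, removing each variable's own equation.
Outcome = |Marker - Gene|  [with Marker=-5, Gene=6]  = 11

11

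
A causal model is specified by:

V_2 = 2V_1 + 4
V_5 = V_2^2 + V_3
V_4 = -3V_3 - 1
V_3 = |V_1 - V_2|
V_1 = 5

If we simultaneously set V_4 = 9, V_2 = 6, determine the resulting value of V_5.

37

The joint intervention fixes V_4 = 9, V_2 = 6, removing each variable's own equation.
V_3 = |V_1 - V_2|  [with V_1=5, V_2=6]  = 1
V_5 = V_2^2 + V_3  [with V_2=6, V_3=1]  = 37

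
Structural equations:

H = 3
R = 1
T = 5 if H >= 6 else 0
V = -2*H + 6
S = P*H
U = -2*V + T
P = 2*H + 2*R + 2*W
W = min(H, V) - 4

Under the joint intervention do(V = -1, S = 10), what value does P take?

The joint intervention fixes V = -1, S = 10, removing each variable's own equation.
W = min(H, V) - 4  [with H=3, V=-1]  = -5
P = 2*H + 2*R + 2*W  [with H=3, R=1, W=-5]  = -2

-2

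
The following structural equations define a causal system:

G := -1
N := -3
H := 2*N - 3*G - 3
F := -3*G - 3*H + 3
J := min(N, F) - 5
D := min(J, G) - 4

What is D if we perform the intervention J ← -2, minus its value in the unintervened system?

6

The intervention breaks the incoming arrows to J: J := min(N, F) - 5 no longer applies, and J = -2.
D = min(J, G) - 4  [with J=-2, G=-1]  = -6
Without intervention: H = 2*N - 3*G - 3  [with N=-3, G=-1]  = -6; F = -3*G - 3*H + 3  [with G=-1, H=-6]  = 24; J = min(N, F) - 5  [with N=-3, F=24]  = -8; D = min(J, G) - 4  [with J=-8, G=-1]  = -12.
Change = -6 − (-12) = 6.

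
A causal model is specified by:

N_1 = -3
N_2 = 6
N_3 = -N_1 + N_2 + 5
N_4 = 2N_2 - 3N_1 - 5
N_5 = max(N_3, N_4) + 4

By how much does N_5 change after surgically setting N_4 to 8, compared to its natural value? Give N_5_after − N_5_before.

-2

Intervening sets N_4 = 8 and removes its equation (N_4 = 2N_2 - 3N_1 - 5).
N_3 = -N_1 + N_2 + 5  [with N_1=-3, N_2=6]  = 14
N_5 = max(N_3, N_4) + 4  [with N_3=14, N_4=8]  = 18
Without intervention: N_3 = -N_1 + N_2 + 5  [with N_1=-3, N_2=6]  = 14; N_4 = 2N_2 - 3N_1 - 5  [with N_2=6, N_1=-3]  = 16; N_5 = max(N_3, N_4) + 4  [with N_3=14, N_4=16]  = 20.
Change = 18 − 20 = -2.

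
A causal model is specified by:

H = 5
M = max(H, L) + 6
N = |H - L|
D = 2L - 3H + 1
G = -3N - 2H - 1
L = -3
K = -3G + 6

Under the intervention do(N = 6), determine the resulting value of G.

-29

Intervening sets N = 6 and removes its equation (N = |H - L|).
G = -3N - 2H - 1  [with N=6, H=5]  = -29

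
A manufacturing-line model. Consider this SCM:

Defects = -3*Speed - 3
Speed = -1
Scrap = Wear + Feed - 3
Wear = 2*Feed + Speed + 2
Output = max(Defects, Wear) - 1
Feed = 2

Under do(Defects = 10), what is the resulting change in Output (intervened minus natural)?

Under do(Defects=10), the mechanism Defects = -3*Speed - 3 is discarded; Defects is fixed at 10.
Wear = 2*Feed + Speed + 2  [with Feed=2, Speed=-1]  = 5
Output = max(Defects, Wear) - 1  [with Defects=10, Wear=5]  = 9
Without intervention: Wear = 2*Feed + Speed + 2  [with Feed=2, Speed=-1]  = 5; Defects = -3*Speed - 3  [with Speed=-1]  = 0; Output = max(Defects, Wear) - 1  [with Defects=0, Wear=5]  = 4.
Change = 9 − 4 = 5.

5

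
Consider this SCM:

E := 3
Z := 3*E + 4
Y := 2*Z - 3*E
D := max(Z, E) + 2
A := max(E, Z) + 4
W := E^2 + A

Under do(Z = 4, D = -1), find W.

17

The joint intervention fixes Z = 4, D = -1, removing each variable's own equation.
A = max(E, Z) + 4  [with E=3, Z=4]  = 8
W = E^2 + A  [with E=3, A=8]  = 17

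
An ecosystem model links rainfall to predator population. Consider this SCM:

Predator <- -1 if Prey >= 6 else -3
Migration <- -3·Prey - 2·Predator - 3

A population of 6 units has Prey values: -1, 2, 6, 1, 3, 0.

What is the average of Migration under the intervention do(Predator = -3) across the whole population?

do(Predator=-3) breaks Predator's dependence on Prey. With Predator=-3 fixed, Migration across the units is 6, -3, -15, 0, -6, 3, mean -2.5.

-2.5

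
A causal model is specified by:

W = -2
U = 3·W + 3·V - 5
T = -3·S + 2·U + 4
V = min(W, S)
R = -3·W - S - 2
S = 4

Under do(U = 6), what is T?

4

Intervening sets U = 6 and removes its equation (U = 3·W + 3·V - 5).
T = -3·S + 2·U + 4  [with S=4, U=6]  = 4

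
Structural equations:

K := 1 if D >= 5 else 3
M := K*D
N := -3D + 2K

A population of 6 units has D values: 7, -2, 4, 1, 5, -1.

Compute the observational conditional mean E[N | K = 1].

Observing K=1 restricts to units where K's equation naturally yields 1: D ∈ {7, 5}. In that subpopulation N = -19, -13, mean -16.

-16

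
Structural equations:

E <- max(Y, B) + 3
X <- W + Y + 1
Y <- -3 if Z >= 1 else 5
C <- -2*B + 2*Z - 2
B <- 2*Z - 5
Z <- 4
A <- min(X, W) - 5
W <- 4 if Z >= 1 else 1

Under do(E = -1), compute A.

do(E=-1) replaces the equation E <- max(Y, B) + 3 with the constant E = -1.
A is not downstream of the intervention, so its value is determined by the original equations.
Y = -3 if Z >= 1 else 5  [with Z=4]  = -3
W = 4 if Z >= 1 else 1  [with Z=4]  = 4
X = W + Y + 1  [with W=4, Y=-3]  = 2
A = min(X, W) - 5  [with X=2, W=4]  = -3

-3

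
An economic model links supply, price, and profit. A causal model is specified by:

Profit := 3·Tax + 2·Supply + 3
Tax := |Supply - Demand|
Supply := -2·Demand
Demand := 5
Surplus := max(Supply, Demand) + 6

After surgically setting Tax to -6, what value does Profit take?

The intervention breaks the incoming arrows to Tax: Tax := |Supply - Demand| no longer applies, and Tax = -6.
Supply = -2·Demand  [with Demand=5]  = -10
Profit = 3·Tax + 2·Supply + 3  [with Tax=-6, Supply=-10]  = -35

-35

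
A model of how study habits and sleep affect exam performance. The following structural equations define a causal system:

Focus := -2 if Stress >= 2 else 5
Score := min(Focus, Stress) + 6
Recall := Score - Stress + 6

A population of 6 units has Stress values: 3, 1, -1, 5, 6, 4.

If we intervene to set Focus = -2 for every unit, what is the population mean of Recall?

The intervention sets Focus=-2 in all 6 units regardless of Stress. Recomputing Recall per unit gives 7, 9, 11, 5, 4, 6; average 7.

7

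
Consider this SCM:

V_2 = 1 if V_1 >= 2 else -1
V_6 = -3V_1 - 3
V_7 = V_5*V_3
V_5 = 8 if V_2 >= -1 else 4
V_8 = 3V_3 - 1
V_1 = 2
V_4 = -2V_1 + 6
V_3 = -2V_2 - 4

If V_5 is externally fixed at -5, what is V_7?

30

Under do(V_5=-5), the mechanism V_5 = 8 if V_2 >= -1 else 4 is discarded; V_5 is fixed at -5.
V_2 = 1 if V_1 >= 2 else -1  [with V_1=2]  = 1
V_3 = -2V_2 - 4  [with V_2=1]  = -6
V_7 = V_5*V_3  [with V_5=-5, V_3=-6]  = 30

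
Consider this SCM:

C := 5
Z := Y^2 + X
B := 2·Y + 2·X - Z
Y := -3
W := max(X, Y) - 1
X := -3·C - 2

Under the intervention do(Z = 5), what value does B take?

The intervention breaks the incoming arrows to Z: Z := Y^2 + X no longer applies, and Z = 5.
X = -3·C - 2  [with C=5]  = -17
B = 2·Y + 2·X - Z  [with Y=-3, X=-17, Z=5]  = -45

-45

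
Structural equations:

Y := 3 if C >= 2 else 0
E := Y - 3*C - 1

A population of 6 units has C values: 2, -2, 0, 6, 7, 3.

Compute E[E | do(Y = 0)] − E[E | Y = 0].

-11

Every unit gets Y=0 under the intervention. E values become -7, 5, -1, -19, -22, -10; E[E|do(Y=0)] = -9.
Conditioning on Y=0 selects the 2 unit(s) with C ∈ {-2, 0}. Their E values: 5, -1. Mean = 2.
Difference = -9 − 2 = -11.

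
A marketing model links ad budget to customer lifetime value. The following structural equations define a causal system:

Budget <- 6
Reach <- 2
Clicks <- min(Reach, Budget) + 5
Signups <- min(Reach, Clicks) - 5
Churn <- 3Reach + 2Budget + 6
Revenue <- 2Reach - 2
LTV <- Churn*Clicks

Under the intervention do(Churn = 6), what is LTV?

42

Under do(Churn=6), the mechanism Churn <- 3Reach + 2Budget + 6 is discarded; Churn is fixed at 6.
Clicks = min(Reach, Budget) + 5  [with Reach=2, Budget=6]  = 7
LTV = Churn*Clicks  [with Churn=6, Clicks=7]  = 42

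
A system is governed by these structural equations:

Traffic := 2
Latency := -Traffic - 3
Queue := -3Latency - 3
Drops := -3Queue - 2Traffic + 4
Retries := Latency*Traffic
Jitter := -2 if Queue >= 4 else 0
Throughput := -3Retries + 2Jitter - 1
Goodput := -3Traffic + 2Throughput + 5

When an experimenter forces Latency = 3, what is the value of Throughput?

Under do(Latency=3), the mechanism Latency := -Traffic - 3 is discarded; Latency is fixed at 3.
Queue = -3Latency - 3  [with Latency=3]  = -12
Retries = Latency*Traffic  [with Latency=3, Traffic=2]  = 6
Jitter = -2 if Queue >= 4 else 0  [with Queue=-12]  = 0
Throughput = -3Retries + 2Jitter - 1  [with Retries=6, Jitter=0]  = -19

-19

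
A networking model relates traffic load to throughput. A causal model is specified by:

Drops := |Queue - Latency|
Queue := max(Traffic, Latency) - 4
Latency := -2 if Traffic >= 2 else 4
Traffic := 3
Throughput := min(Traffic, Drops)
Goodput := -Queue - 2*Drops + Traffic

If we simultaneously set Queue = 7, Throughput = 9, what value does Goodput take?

Setting Queue = 7, Throughput = 9 by intervention discards those variables' equations.
Latency = -2 if Traffic >= 2 else 4  [with Traffic=3]  = -2
Drops = |Queue - Latency|  [with Queue=7, Latency=-2]  = 9
Goodput = -Queue - 2*Drops + Traffic  [with Queue=7, Drops=9, Traffic=3]  = -22

-22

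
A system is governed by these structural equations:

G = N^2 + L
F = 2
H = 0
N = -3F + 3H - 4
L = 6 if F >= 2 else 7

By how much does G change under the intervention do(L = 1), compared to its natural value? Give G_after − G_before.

Intervening sets L = 1 and removes its equation (L = 6 if F >= 2 else 7).
N = -3F + 3H - 4  [with F=2, H=0]  = -10
G = N^2 + L  [with N=-10, L=1]  = 101
Without intervention: N = -3F + 3H - 4  [with F=2, H=0]  = -10; L = 6 if F >= 2 else 7  [with F=2]  = 6; G = N^2 + L  [with N=-10, L=6]  = 106.
Change = 101 − 106 = -5.

-5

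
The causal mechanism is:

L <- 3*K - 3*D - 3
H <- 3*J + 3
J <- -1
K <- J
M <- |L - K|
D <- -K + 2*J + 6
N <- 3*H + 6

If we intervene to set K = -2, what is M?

Under do(K=-2), the mechanism K <- J is discarded; K is fixed at -2.
D = -K + 2*J + 6  [with K=-2, J=-1]  = 6
L = 3*K - 3*D - 3  [with K=-2, D=6]  = -27
M = |L - K|  [with L=-27, K=-2]  = 25

25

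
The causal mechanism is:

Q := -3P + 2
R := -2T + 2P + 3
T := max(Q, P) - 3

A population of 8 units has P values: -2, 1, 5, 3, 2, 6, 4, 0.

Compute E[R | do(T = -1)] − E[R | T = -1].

do(T=-1) breaks T's dependence on P. With T=-1 fixed, R across the units is 1, 7, 15, 11, 9, 17, 13, 5, mean 9.75.
Observing T=-1 restricts to units where T's equation naturally yields -1: P ∈ {2, 0}. In that subpopulation R = 9, 5, mean 7.
Difference = 9.75 − 7 = 2.75.

2.75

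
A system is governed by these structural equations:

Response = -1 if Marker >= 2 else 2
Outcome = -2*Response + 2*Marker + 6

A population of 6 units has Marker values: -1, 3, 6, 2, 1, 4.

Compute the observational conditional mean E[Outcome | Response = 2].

E[Outcome|Response=2] averages over only the 2 units with Response=2 (Marker = -1, 1): Outcome = 0, 4, mean 2.

2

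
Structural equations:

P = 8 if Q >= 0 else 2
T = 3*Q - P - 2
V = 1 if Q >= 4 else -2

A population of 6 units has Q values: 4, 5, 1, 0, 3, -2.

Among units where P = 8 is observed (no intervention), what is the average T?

Conditioning on P=8 selects the 5 unit(s) with Q ∈ {4, 5, 1, 0, 3}. Their T values: 2, 5, -7, -10, -1. Mean = -2.2.

-2.2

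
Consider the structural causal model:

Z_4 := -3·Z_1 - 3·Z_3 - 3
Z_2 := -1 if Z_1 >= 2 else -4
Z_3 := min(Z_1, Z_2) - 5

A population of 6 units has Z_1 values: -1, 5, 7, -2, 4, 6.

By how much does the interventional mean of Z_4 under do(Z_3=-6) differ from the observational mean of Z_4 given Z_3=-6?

7

The intervention sets Z_3=-6 in all 6 units regardless of Z_1. Recomputing Z_4 per unit gives 18, 0, -6, 21, 3, -3; average 5.5.
E[Z_4|Z_3=-6] averages over only the 4 units with Z_3=-6 (Z_1 = 5, 7, 4, 6): Z_4 = 0, -6, 3, -3, mean -1.5.
Difference = 5.5 − (-1.5) = 7.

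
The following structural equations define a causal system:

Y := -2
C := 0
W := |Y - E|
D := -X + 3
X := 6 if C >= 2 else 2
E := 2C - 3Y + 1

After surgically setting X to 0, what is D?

3

Intervening sets X = 0 and removes its equation (X := 6 if C >= 2 else 2).
D = -X + 3  [with X=0]  = 3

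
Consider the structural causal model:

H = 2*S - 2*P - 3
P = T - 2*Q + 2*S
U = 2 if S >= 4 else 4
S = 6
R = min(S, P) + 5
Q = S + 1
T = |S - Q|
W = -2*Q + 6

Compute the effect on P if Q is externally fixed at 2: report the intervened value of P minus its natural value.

Under do(Q=2), the mechanism Q = S + 1 is discarded; Q is fixed at 2.
T = |S - Q|  [with S=6, Q=2]  = 4
P = T - 2*Q + 2*S  [with T=4, Q=2, S=6]  = 12
Without intervention: Q = S + 1  [with S=6]  = 7; T = |S - Q|  [with S=6, Q=7]  = 1; P = T - 2*Q + 2*S  [with T=1, Q=7, S=6]  = -1.
Change = 12 − (-1) = 13.

13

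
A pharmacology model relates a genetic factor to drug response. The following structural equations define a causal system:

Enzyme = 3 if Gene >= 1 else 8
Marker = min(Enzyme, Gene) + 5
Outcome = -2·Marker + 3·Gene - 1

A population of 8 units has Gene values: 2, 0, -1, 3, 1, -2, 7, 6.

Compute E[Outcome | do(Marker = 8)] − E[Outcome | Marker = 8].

-10

Under do(Marker=8), Marker's equation is replaced by Marker=8 for every unit. Per-unit Outcome: -11, -17, -20, -8, -14, -23, 4, 1. Mean = -11.
Observing Marker=8 restricts to units where Marker's equation naturally yields 8: Gene ∈ {3, 7, 6}. In that subpopulation Outcome = -8, 4, 1, mean -1.
Difference = -11 − (-1) = -10.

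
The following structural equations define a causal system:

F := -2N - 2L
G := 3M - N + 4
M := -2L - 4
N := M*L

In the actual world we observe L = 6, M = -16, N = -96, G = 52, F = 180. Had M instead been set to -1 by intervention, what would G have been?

Under do(M=-1), the mechanism M := -2L - 4 is discarded; M is fixed at -1.
N = M*L  [with M=-1, L=6]  = -6
G = 3M - N + 4  [with M=-1, N=-6]  = 7

7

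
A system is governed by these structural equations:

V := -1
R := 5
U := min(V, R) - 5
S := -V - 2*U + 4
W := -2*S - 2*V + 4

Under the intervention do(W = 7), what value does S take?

17

The intervention breaks the incoming arrows to W: W := -2*S - 2*V + 4 no longer applies, and W = 7.
Since S is not a descendant of the intervened variable, it is unaffected.
U = min(V, R) - 5  [with V=-1, R=5]  = -6
S = -V - 2*U + 4  [with V=-1, U=-6]  = 17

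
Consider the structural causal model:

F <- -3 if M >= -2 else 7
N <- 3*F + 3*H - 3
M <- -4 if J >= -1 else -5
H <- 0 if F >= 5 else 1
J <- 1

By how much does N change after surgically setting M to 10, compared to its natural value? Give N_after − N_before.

do(M=10) replaces the equation M <- -4 if J >= -1 else -5 with the constant M = 10.
F = -3 if M >= -2 else 7  [with M=10]  = -3
H = 0 if F >= 5 else 1  [with F=-3]  = 1
N = 3*F + 3*H - 3  [with F=-3, H=1]  = -9
Without intervention: M = -4 if J >= -1 else -5  [with J=1]  = -4; F = -3 if M >= -2 else 7  [with M=-4]  = 7; H = 0 if F >= 5 else 1  [with F=7]  = 0; N = 3*F + 3*H - 3  [with F=7, H=0]  = 18.
Change = -9 − 18 = -27.

-27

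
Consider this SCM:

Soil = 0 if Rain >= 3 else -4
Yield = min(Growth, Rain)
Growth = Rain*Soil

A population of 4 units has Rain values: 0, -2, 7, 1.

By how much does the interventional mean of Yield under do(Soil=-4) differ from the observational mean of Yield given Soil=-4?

-6.5

Under do(Soil=-4), Soil's equation is replaced by Soil=-4 for every unit. Per-unit Yield: 0, -2, -28, -4. Mean = -8.5.
Conditioning on Soil=-4 selects the 3 unit(s) with Rain ∈ {0, -2, 1}. Their Yield values: 0, -2, -4. Mean = -2.
Difference = -8.5 − (-2) = -6.5.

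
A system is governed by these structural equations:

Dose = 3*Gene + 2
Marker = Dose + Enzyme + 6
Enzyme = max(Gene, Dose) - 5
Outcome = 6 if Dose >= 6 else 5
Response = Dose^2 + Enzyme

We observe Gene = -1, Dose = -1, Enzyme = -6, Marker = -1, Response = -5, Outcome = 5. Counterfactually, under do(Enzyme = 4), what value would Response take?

5

do(Enzyme=4) replaces the equation Enzyme = max(Gene, Dose) - 5 with the constant Enzyme = 4.
Dose = 3*Gene + 2  [with Gene=-1]  = -1
Response = Dose^2 + Enzyme  [with Dose=-1, Enzyme=4]  = 5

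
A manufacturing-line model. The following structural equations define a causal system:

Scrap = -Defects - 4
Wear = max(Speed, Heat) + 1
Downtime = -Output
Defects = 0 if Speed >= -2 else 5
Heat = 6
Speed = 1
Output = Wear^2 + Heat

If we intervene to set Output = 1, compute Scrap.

-4

do(Output=1) replaces the equation Output = Wear^2 + Heat with the constant Output = 1.
Since Scrap is not a descendant of the intervened variable, it is unaffected.
Defects = 0 if Speed >= -2 else 5  [with Speed=1]  = 0
Scrap = -Defects - 4  [with Defects=0]  = -4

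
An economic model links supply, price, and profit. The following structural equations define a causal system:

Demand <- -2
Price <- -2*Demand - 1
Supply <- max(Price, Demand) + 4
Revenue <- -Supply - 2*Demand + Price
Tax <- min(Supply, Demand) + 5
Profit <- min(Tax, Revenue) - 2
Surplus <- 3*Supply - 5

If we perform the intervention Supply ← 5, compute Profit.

0

The intervention breaks the incoming arrows to Supply: Supply <- max(Price, Demand) + 4 no longer applies, and Supply = 5.
Price = -2*Demand - 1  [with Demand=-2]  = 3
Revenue = -Supply - 2*Demand + Price  [with Supply=5, Demand=-2, Price=3]  = 2
Tax = min(Supply, Demand) + 5  [with Supply=5, Demand=-2]  = 3
Profit = min(Tax, Revenue) - 2  [with Tax=3, Revenue=2]  = 0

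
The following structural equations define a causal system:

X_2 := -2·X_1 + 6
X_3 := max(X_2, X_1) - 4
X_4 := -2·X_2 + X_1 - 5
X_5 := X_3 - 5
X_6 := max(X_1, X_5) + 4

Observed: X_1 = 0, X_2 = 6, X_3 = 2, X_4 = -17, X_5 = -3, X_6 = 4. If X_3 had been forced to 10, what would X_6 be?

9

The intervention breaks the incoming arrows to X_3: X_3 := max(X_2, X_1) - 4 no longer applies, and X_3 = 10.
X_5 = X_3 - 5  [with X_3=10]  = 5
X_6 = max(X_1, X_5) + 4  [with X_1=0, X_5=5]  = 9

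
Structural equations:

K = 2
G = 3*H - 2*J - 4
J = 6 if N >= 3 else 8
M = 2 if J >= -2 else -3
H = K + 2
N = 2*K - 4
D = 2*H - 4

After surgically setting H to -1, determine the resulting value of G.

Under do(H=-1), the mechanism H = K + 2 is discarded; H is fixed at -1.
N = 2*K - 4  [with K=2]  = 0
J = 6 if N >= 3 else 8  [with N=0]  = 8
G = 3*H - 2*J - 4  [with H=-1, J=8]  = -23

-23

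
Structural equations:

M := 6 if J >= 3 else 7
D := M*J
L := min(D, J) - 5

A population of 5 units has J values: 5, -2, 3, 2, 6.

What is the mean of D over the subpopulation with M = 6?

Conditioning on M=6 selects the 3 unit(s) with J ∈ {5, 3, 6}. Their D values: 30, 18, 36. Mean = 28.

28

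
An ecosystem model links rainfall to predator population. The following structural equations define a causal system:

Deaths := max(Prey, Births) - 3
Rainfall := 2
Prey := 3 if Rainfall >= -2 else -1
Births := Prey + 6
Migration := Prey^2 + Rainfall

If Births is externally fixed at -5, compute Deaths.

0

The intervention breaks the incoming arrows to Births: Births := Prey + 6 no longer applies, and Births = -5.
Prey = 3 if Rainfall >= -2 else -1  [with Rainfall=2]  = 3
Deaths = max(Prey, Births) - 3  [with Prey=3, Births=-5]  = 0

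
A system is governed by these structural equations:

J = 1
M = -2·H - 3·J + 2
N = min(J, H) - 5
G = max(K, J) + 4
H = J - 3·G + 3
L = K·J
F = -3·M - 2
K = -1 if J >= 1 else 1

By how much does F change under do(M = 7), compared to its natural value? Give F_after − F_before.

do(M=7) replaces the equation M = -2·H - 3·J + 2 with the constant M = 7.
F = -3·M - 2  [with M=7]  = -23
Without intervention: K = -1 if J >= 1 else 1  [with J=1]  = -1; G = max(K, J) + 4  [with K=-1, J=1]  = 5; H = J - 3·G + 3  [with J=1, G=5]  = -11; M = -2·H - 3·J + 2  [with H=-11, J=1]  = 21; F = -3·M - 2  [with M=21]  = -65.
Change = -23 − (-65) = 42.

42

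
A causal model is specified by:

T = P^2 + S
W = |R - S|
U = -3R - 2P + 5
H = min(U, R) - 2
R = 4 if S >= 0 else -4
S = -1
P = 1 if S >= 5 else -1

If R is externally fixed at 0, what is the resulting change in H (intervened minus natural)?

Under do(R=0), the mechanism R = 4 if S >= 0 else -4 is discarded; R is fixed at 0.
P = 1 if S >= 5 else -1  [with S=-1]  = -1
U = -3R - 2P + 5  [with R=0, P=-1]  = 7
H = min(U, R) - 2  [with U=7, R=0]  = -2
Without intervention: R = 4 if S >= 0 else -4  [with S=-1]  = -4; P = 1 if S >= 5 else -1  [with S=-1]  = -1; U = -3R - 2P + 5  [with R=-4, P=-1]  = 19; H = min(U, R) - 2  [with U=19, R=-4]  = -6.
Change = -2 − (-6) = 4.

4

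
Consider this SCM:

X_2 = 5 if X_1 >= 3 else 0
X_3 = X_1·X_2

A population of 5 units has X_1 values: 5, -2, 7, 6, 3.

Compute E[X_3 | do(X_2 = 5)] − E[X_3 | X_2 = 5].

-7.25

Under do(X_2=5), X_2's equation is replaced by X_2=5 for every unit. Per-unit X_3: 25, -10, 35, 30, 15. Mean = 19.
Observing X_2=5 restricts to units where X_2's equation naturally yields 5: X_1 ∈ {5, 7, 6, 3}. In that subpopulation X_3 = 25, 35, 30, 15, mean 26.25.
Difference = 19 − 26.25 = -7.25.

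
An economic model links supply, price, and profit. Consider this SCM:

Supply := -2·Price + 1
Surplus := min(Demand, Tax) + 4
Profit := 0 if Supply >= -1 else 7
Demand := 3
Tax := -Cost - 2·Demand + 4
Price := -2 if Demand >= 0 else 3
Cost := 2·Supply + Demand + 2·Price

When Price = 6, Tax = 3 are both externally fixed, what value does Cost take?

-7

The joint intervention fixes Price = 6, Tax = 3, removing each variable's own equation.
Supply = -2·Price + 1  [with Price=6]  = -11
Cost = 2·Supply + Demand + 2·Price  [with Supply=-11, Demand=3, Price=6]  = -7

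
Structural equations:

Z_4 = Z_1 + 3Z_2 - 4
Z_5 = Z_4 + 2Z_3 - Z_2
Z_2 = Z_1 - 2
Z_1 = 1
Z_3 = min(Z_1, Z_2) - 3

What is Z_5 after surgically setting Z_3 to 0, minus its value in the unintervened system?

8

do(Z_3=0) replaces the equation Z_3 = min(Z_1, Z_2) - 3 with the constant Z_3 = 0.
Z_2 = Z_1 - 2  [with Z_1=1]  = -1
Z_4 = Z_1 + 3Z_2 - 4  [with Z_1=1, Z_2=-1]  = -6
Z_5 = Z_4 + 2Z_3 - Z_2  [with Z_4=-6, Z_3=0, Z_2=-1]  = -5
Without intervention: Z_2 = Z_1 - 2  [with Z_1=1]  = -1; Z_3 = min(Z_1, Z_2) - 3  [with Z_1=1, Z_2=-1]  = -4; Z_4 = Z_1 + 3Z_2 - 4  [with Z_1=1, Z_2=-1]  = -6; Z_5 = Z_4 + 2Z_3 - Z_2  [with Z_4=-6, Z_3=-4, Z_2=-1]  = -13.
Change = -5 − (-13) = 8.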